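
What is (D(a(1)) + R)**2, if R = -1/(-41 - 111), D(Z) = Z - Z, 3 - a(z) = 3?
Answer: 1/23104 ≈ 4.3283e-5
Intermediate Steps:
a(z) = 0 (a(z) = 3 - 1*3 = 3 - 3 = 0)
D(Z) = 0
R = 1/152 (R = -1/(-152) = -1*(-1/152) = 1/152 ≈ 0.0065789)
(D(a(1)) + R)**2 = (0 + 1/152)**2 = (1/152)**2 = 1/23104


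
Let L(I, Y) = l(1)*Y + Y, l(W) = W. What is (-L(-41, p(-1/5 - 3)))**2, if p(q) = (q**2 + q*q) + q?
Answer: 746496/625 ≈ 1194.4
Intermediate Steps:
p(q) = q + 2*q**2 (p(q) = (q**2 + q**2) + q = 2*q**2 + q = q + 2*q**2)
L(I, Y) = 2*Y (L(I, Y) = 1*Y + Y = Y + Y = 2*Y)
(-L(-41, p(-1/5 - 3)))**2 = (-2*(-1/5 - 3)*(1 + 2*(-1/5 - 3)))**2 = (-2*(-16*(1 + 2*(-16/5))/5))**2 = (-2*(-16*(1 - 32/5)/5))**2 = (-2*(-16/5*(-27/5)))**2 = (-2*432/25)**2 = (-1*864/25)**2 = (-864/25)**2 = 746496/625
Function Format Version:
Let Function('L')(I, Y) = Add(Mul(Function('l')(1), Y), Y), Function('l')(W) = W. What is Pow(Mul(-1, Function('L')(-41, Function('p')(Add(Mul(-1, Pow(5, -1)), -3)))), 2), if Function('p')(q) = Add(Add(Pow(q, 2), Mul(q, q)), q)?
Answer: Rational(746496, 625) ≈ 1194.4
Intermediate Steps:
Function('p')(q) = Add(q, Mul(2, Pow(q, 2))) (Function('p')(q) = Add(Add(Pow(q, 2), Pow(q, 2)), q) = Add(Mul(2, Pow(q, 2)), q) = Add(q, Mul(2, Pow(q, 2))))
Function('L')(I, Y) = Mul(2, Y) (Function('L')(I, Y) = Add(Mul(1, Y), Y) = Add(Y, Y) = Mul(2, Y))
Pow(Mul(-1, Function('L')(-41, Function('p')(Add(Mul(-1, Pow(5, -1)), -3)))), 2) = Pow(Mul(-1, Mul(2, Mul(Add(Mul(-1, Pow(5, -1)), -3), Add(1, Mul(2, Add(Mul(-1, Pow(5, -1)), -3)))))), 2) = Pow(Mul(-1, Mul(2, Mul(Add(Mul(-1, Rational(1, 5)), -3), Add(1, Mul(2, Add(Mul(-1, Rational(1, 5)), -3)))))), 2) = Pow(Mul(-1, Mul(2, Mul(Add(Rational(-1, 5), -3), Add(1, Mul(2, Add(Rational(-1, 5), -3)))))), 2) = Pow(Mul(-1, Mul(2, Mul(Rational(-16, 5), Add(1, Mul(2, Rational(-16, 5)))))), 2) = Pow(Mul(-1, Mul(2, Mul(Rational(-16, 5), Add(1, Rational(-32, 5))))), 2) = Pow(Mul(-1, Mul(2, Mul(Rational(-16, 5), Rational(-27, 5)))), 2) = Pow(Mul(-1, Mul(2, Rational(432, 25))), 2) = Pow(Mul(-1, Rational(864, 25)), 2) = Pow(Rational(-864, 25), 2) = Rational(746496, 625)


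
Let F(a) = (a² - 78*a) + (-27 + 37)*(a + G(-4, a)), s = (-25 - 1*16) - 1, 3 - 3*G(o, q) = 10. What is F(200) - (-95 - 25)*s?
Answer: 64010/3 ≈ 21337.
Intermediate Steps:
G(o, q) = -7/3 (G(o, q) = 1 - ⅓*10 = 1 - 10/3 = -7/3)
s = -42 (s = (-25 - 16) - 1 = -41 - 1 = -42)
F(a) = -70/3 + a² - 68*a (F(a) = (a² - 78*a) + (-27 + 37)*(a - 7/3) = (a² - 78*a) + 10*(-7/3 + a) = (a² - 78*a) + (-70/3 + 10*a) = -70/3 + a² - 68*a)
F(200) - (-95 - 25)*s = (-70/3 + 200² - 68*200) - (-95 - 25)*(-42) = (-70/3 + 40000 - 13600) - (-120)*(-42) = 79130/3 - 1*5040 = 79130/3 - 5040 = 64010/3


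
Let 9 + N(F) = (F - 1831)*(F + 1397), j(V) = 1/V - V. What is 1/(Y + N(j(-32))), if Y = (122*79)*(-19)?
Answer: -1024/2819983807 ≈ -3.6312e-7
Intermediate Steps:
Y = -183122 (Y = 9638*(-19) = -183122)
N(F) = -9 + (-1831 + F)*(1397 + F) (N(F) = -9 + (F - 1831)*(F + 1397) = -9 + (-1831 + F)*(1397 + F))
1/(Y + N(j(-32))) = 1/(-183122 + (-2557916 + (1/(-32) - 1*(-32))² - 434*(1/(-32) - 1*(-32)))) = 1/(-183122 + (-2557916 + (-1/32 + 32)² - 434*(-1/32 + 32))) = 1/(-183122 + (-2557916 + (1023/32)² - 434*1023/32)) = 1/(-183122 + (-2557916 + 1046529/1024 - 221991/16)) = 1/(-183122 - 2632466879/1024) = 1/(-2819983807/1024) = -1024/2819983807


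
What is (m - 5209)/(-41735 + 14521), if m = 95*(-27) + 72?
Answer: 3851/13607 ≈ 0.28302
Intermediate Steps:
m = -2493 (m = -2565 + 72 = -2493)
(m - 5209)/(-41735 + 14521) = (-2493 - 5209)/(-41735 + 14521) = -7702/(-27214) = -7702*(-1/27214) = 3851/13607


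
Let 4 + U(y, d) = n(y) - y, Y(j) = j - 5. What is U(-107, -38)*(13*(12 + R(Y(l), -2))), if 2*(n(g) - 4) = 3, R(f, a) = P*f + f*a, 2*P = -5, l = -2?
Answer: 245427/4 ≈ 61357.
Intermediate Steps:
P = -5/2 (P = (1/2)*(-5) = -5/2 ≈ -2.5000)
Y(j) = -5 + j
R(f, a) = -5*f/2 + a*f (R(f, a) = -5*f/2 + f*a = -5*f/2 + a*f)
n(g) = 11/2 (n(g) = 4 + (1/2)*3 = 4 + 3/2 = 11/2)
U(y, d) = 3/2 - y (U(y, d) = -4 + (11/2 - y) = 3/2 - y)
U(-107, -38)*(13*(12 + R(Y(l), -2))) = (3/2 - 1*(-107))*(13*(12 + (-5 - 2)*(-5 + 2*(-2))/2)) = (3/2 + 107)*(13*(12 + (1/2)*(-7)*(-5 - 4))) = 217*(13*(12 + (1/2)*(-7)*(-9)))/2 = 217*(13*(12 + 63/2))/2 = 217*(13*(87/2))/2 = (217/2)*(1131/2) = 245427/4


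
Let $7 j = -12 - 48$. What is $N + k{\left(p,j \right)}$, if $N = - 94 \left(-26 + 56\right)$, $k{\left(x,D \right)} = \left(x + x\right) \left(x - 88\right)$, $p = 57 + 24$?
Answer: $-3954$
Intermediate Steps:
$j = - \frac{60}{7}$ ($j = \frac{-12 - 48}{7} = \frac{1}{7} \left(-60\right) = - \frac{60}{7} \approx -8.5714$)
$p = 81$
$k{\left(x,D \right)} = 2 x \left(-88 + x\right)$
$N = -2820$ ($N = \left(-94\right) 30 = -2820$)
$N + k{\left(p,j \right)} = -2820 + 2 \cdot 81 \left(-88 + 81\right) = -2820 + 2 \cdot 81 \left(-7\right) = -2820 - 1134 = -3954$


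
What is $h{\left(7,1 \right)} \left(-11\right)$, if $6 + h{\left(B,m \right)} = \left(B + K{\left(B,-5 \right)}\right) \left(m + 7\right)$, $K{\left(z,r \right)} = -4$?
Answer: $-198$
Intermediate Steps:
$h{\left(B,m \right)} = -6 + \left(-4 + B\right) \left(7 + m\right)$ ($h{\left(B,m \right)} = -6 + \left(B - 4\right) \left(m + 7\right) = -6 + \left(-4 + B\right) \left(7 + m\right)$)
$h{\left(7,1 \right)} \left(-11\right) = \left(-34 - 4 + 7 \cdot 7 + 7 \cdot 1\right) \left(-11\right) = \left(-34 - 4 + 49 + 7\right) \left(-11\right) = 18 \left(-11\right) = -198$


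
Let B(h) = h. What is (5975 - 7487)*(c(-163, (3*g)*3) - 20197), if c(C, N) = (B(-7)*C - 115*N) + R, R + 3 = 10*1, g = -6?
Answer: 19412568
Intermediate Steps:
R = 7 (R = -3 + 10*1 = -3 + 10 = 7)
c(C, N) = 7 - 115*N - 7*C (c(C, N) = (-7*C - 115*N) + 7 = (-115*N - 7*C) + 7 = 7 - 115*N - 7*C)
(5975 - 7487)*(c(-163, (3*g)*3) - 20197) = (5975 - 7487)*((7 - 115*3*(-6)*3 - 7*(-163)) - 20197) = -1512*((7 - (-2070)*3 + 1141) - 20197) = -1512*((7 - 115*(-54) + 1141) - 20197) = -1512*((7 + 6210 + 1141) - 20197) = -1512*(7358 - 20197) = -1512*(-12839) = 19412568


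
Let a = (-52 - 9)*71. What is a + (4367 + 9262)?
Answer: 9298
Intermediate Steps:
a = -4331 (a = -61*71 = -4331)
a + (4367 + 9262) = -4331 + (4367 + 9262) = -4331 + 13629 = 9298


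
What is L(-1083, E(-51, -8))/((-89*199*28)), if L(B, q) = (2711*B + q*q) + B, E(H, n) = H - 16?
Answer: 2932607/495908 ≈ 5.9136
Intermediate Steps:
E(H, n) = -16 + H
L(B, q) = q² + 2712*B (L(B, q) = (2711*B + q²) + B = (q² + 2711*B) + B = q² + 2712*B)
L(-1083, E(-51, -8))/((-89*199*28)) = ((-16 - 51)² + 2712*(-1083))/((-89*199*28)) = ((-67)² - 2937096)/((-17711*28)) = (4489 - 2937096)/(-495908) = -2932607*(-1/495908) = 2932607/495908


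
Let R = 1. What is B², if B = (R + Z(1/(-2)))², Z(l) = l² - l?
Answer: 2401/256 ≈ 9.3789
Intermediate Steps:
B = 49/16 (B = (1 + (-1 + 1/(-2))/(-2))² = (1 - (-1 - ½)/2)² = (1 - ½*(-3/2))² = (1 + ¾)² = (7/4)² = 49/16 ≈ 3.0625)
B² = (49/16)² = 2401/256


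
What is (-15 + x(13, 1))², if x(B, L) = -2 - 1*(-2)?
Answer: 225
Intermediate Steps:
x(B, L) = 0 (x(B, L) = -2 + 2 = 0)
(-15 + x(13, 1))² = (-15 + 0)² = (-15)² = 225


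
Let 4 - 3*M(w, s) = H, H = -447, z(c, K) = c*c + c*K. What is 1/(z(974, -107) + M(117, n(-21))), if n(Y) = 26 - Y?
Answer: 3/2533825 ≈ 1.1840e-6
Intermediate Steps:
z(c, K) = c**2 + K*c
M(w, s) = 451/3 (M(w, s) = 4/3 - 1/3*(-447) = 4/3 + 149 = 451/3)
1/(z(974, -107) + M(117, n(-21))) = 1/(974*(-107 + 974) + 451/3) = 1/(974*867 + 451/3) = 1/(844458 + 451/3) = 1/(2533825/3) = 3/2533825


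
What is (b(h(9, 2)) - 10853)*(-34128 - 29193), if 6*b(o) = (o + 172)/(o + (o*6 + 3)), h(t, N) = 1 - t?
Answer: 36424539863/53 ≈ 6.8726e+8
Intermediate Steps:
b(o) = (172 + o)/(6*(3 + 7*o)) (b(o) = ((o + 172)/(o + (o*6 + 3)))/6 = ((172 + o)/(o + (6*o + 3)))/6 = ((172 + o)/(o + (3 + 6*o)))/6 = ((172 + o)/(3 + 7*o))/6 = (172 + o)/(6*(3 + 7*o)))
(b(h(9, 2)) - 10853)*(-34128 - 29193) = ((172 + (1 - 1*9))/(6*(3 + 7*(1 - 1*9))) - 10853)*(-34128 - 29193) = ((172 + (1 - 9))/(6*(3 + 7*(1 - 9))) - 10853)*(-63321) = ((172 - 8)/(6*(3 + 7*(-8))) - 10853)*(-63321) = ((⅙)*164/(3 - 56) - 10853)*(-63321) = ((⅙)*164/(-53) - 10853)*(-63321) = ((⅙)*(-1/53)*164 - 10853)*(-63321) = (-82/159 - 10853)*(-63321) = -1725709/159*(-63321) = 36424539863/53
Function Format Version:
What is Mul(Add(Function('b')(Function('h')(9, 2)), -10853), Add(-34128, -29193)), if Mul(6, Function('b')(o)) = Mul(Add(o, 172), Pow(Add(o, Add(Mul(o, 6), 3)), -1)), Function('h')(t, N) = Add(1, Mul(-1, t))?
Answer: Rational(36424539863, 53) ≈ 6.8726e+8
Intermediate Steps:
Function('b')(o) = Mul(Rational(1, 6), Pow(Add(3, Mul(7, o)), -1), Add(172, o)) (Function('b')(o) = Mul(Rational(1, 6), Mul(Add(o, 172), Pow(Add(o, Add(Mul(o, 6), 3)), -1))) = Mul(Rational(1, 6), Mul(Add(172, o), Pow(Add(o, Add(Mul(6, o), 3)), -1))) = Mul(Rational(1, 6), Mul(Add(172, o), Pow(Add(o, Add(3, Mul(6, o))), -1))) = Mul(Rational(1, 6), Mul(Add(172, o), Pow(Add(3, Mul(7, o)), -1))) = Mul(Rational(1, 6), Mul(Pow(Add(3, Mul(7, o)), -1), Add(172, o))) = Mul(Rational(1, 6), Pow(Add(3, Mul(7, o)), -1), Add(172, o)))
Mul(Add(Function('b')(Function('h')(9, 2)), -10853), Add(-34128, -29193)) = Mul(Add(Mul(Rational(1, 6), Pow(Add(3, Mul(7, Add(1, Mul(-1, 9)))), -1), Add(172, Add(1, Mul(-1, 9)))), -10853), Add(-34128, -29193)) = Mul(Add(Mul(Rational(1, 6), Pow(Add(3, Mul(7, Add(1, -9))), -1), Add(172, Add(1, -9))), -10853), -63321) = Mul(Add(Mul(Rational(1, 6), Pow(Add(3, Mul(7, -8)), -1), Add(172, -8)), -10853), -63321) = Mul(Add(Mul(Rational(1, 6), Pow(Add(3, -56), -1), 164), -10853), -63321) = Mul(Add(Mul(Rational(1, 6), Pow(-53, -1), 164), -10853), -63321) = Mul(Add(Mul(Rational(1, 6), Rational(-1, 53), 164), -10853), -63321) = Mul(Add(Rational(-82, 159), -10853), -63321) = Mul(Rational(-1725709, 159), -63321) = Rational(36424539863, 53)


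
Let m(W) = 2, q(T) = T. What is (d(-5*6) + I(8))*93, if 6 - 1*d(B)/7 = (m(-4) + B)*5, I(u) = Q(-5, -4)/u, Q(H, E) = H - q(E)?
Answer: 760275/8 ≈ 95034.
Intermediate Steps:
Q(H, E) = H - E
I(u) = -1/u (I(u) = (-5 - 1*(-4))/u = (-5 + 4)/u = -1/u)
d(B) = -28 - 35*B (d(B) = 42 - 7*(2 + B)*5 = 42 - 7*(10 + 5*B) = 42 + (-70 - 35*B) = -28 - 35*B)
(d(-5*6) + I(8))*93 = ((-28 - (-175)*6) - 1/8)*93 = ((-28 - 35*(-30)) - 1*⅛)*93 = ((-28 + 1050) - ⅛)*93 = (1022 - ⅛)*93 = (8175/8)*93 = 760275/8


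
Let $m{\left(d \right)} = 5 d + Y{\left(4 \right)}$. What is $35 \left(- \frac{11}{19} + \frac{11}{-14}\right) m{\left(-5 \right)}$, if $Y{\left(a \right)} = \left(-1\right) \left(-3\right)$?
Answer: $\frac{19965}{19} \approx 1050.8$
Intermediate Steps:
$Y{\left(a \right)} = 3$
$m{\left(d \right)} = 3 + 5 d$ ($m{\left(d \right)} = 5 d + 3 = 3 + 5 d$)
$35 \left(- \frac{11}{19} + \frac{11}{-14}\right) m{\left(-5 \right)} = 35 \left(- \frac{11}{19} + \frac{11}{-14}\right) \left(3 + 5 \left(-5\right)\right) = 35 \left(\left(-11\right) \frac{1}{19} + 11 \left(- \frac{1}{14}\right)\right) \left(3 - 25\right) = 35 \left(- \frac{11}{19} - \frac{11}{14}\right) \left(-22\right) = 35 \left(- \frac{363}{266}\right) \left(-22\right) = \left(- \frac{1815}{38}\right) \left(-22\right) = \frac{19965}{19}$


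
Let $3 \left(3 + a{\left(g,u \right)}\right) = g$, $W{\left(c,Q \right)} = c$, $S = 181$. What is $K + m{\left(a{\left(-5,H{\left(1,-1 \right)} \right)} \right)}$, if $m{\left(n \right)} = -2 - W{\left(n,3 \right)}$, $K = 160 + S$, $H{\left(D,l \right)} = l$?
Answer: $\frac{1031}{3} \approx 343.67$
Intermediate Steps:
$a{\left(g,u \right)} = -3 + \frac{g}{3}$
$K = 341$ ($K = 160 + 181 = 341$)
$m{\left(n \right)} = -2 - n$
$K + m{\left(a{\left(-5,H{\left(1,-1 \right)} \right)} \right)} = 341 - \left(-1 - \frac{5}{3}\right) = 341 - - \frac{8}{3} = 341 + \left(-2 + \frac{14}{3}\right) = 341 + \frac{8}{3} = \frac{1031}{3}$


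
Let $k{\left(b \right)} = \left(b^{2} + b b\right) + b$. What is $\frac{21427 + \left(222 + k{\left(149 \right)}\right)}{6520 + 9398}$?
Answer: $\frac{33100}{7959} \approx 4.1588$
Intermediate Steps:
$k{\left(b \right)} = b + 2 b^{2}$ ($k{\left(b \right)} = \left(b^{2} + b^{2}\right) + b = 2 b^{2} + b = b + 2 b^{2}$)
$\frac{21427 + \left(222 + k{\left(149 \right)}\right)}{6520 + 9398} = \frac{21427 + \left(222 + 149 \left(1 + 2 \cdot 149\right)\right)}{6520 + 9398} = \frac{21427 + \left(222 + 149 \left(1 + 298\right)\right)}{15918} = \left(21427 + \left(222 + 149 \cdot 299\right)\right) \frac{1}{15918} = \left(21427 + \left(222 + 44551\right)\right) \frac{1}{15918} = \left(21427 + 44773\right) \frac{1}{15918} = 66200 \cdot \frac{1}{15918} = \frac{33100}{7959}$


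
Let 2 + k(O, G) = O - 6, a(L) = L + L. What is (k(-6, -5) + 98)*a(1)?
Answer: 168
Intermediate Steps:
a(L) = 2*L
k(O, G) = -8 + O (k(O, G) = -2 + (O - 6) = -2 + (-6 + O) = -8 + O)
(k(-6, -5) + 98)*a(1) = ((-8 - 6) + 98)*(2*1) = (-14 + 98)*2 = 84*2 = 168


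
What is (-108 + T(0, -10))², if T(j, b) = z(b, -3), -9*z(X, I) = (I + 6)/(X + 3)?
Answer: 5139289/441 ≈ 11654.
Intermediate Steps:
z(X, I) = -(6 + I)/(9*(3 + X)) (z(X, I) = -(I + 6)/(9*(X + 3)) = -(6 + I)/(9*(3 + X)))
T(j, b) = -1/(3*(3 + b)) (T(j, b) = (-6 - 1*(-3))/(9*(3 + b)) = (-6 + 3)/(9*(3 + b)) = (⅑)*(-3)/(3 + b) = -1/(3*(3 + b)))
(-108 + T(0, -10))² = (-108 - 1/(9 + 3*(-10)))² = (-108 - 1/(9 - 30))² = (-108 - 1/(-21))² = (-108 - 1*(-1/21))² = (-108 + 1/21)² = (-2267/21)² = 5139289/441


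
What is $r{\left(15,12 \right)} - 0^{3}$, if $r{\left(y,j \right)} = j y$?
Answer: $180$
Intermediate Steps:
$r{\left(15,12 \right)} - 0^{3} = 12 \cdot 15 - 0^{3} = 180 - 0 = 180 + 0 = 180$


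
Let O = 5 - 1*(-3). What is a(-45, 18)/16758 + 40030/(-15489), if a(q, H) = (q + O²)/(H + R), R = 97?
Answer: -150378793/58187010 ≈ -2.5844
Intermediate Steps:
O = 8 (O = 5 + 3 = 8)
a(q, H) = (64 + q)/(97 + H) (a(q, H) = (q + 8²)/(H + 97) = (q + 64)/(97 + H) = (64 + q)/(97 + H))
a(-45, 18)/16758 + 40030/(-15489) = ((64 - 45)/(97 + 18))/16758 + 40030/(-15489) = (19/115)*(1/16758) + 40030*(-1/15489) = ((1/115)*19)*(1/16758) - 40030/15489 = (19/115)*(1/16758) - 40030/15489 = 1/101430 - 40030/15489 = -150378793/58187010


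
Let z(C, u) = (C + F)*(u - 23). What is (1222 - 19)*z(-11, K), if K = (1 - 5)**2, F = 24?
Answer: -109473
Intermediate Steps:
K = 16 (K = (-4)**2 = 16)
z(C, u) = (-23 + u)*(24 + C) (z(C, u) = (C + 24)*(u - 23) = (24 + C)*(-23 + u) = (-23 + u)*(24 + C))
(1222 - 19)*z(-11, K) = (1222 - 19)*(-552 - 23*(-11) + 24*16 - 11*16) = 1203*(-552 + 253 + 384 - 176) = 1203*(-91) = -109473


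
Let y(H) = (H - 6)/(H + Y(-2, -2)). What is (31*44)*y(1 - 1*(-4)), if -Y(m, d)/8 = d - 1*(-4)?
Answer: 124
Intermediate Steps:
Y(m, d) = -32 - 8*d (Y(m, d) = -8*(d - 1*(-4)) = -8*(d + 4) = -8*(4 + d) = -32 - 8*d)
y(H) = (-6 + H)/(-16 + H) (y(H) = (H - 6)/(H + (-32 - 8*(-2))) = (-6 + H)/(H + (-32 + 16)) = (-6 + H)/(H - 16) = (-6 + H)/(-16 + H))
(31*44)*y(1 - 1*(-4)) = (31*44)*((-6 + (1 - 1*(-4)))/(-16 + (1 - 1*(-4)))) = 1364*((-6 + (1 + 4))/(-16 + (1 + 4))) = 1364*((-6 + 5)/(-16 + 5)) = 1364*(-1/(-11)) = 1364*(-1/11*(-1)) = 1364*(1/11) = 124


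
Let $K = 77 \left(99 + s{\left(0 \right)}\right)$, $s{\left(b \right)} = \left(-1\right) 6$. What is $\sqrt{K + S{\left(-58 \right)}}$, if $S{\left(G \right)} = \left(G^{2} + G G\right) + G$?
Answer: $\sqrt{13831} \approx 117.61$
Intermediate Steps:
$s{\left(b \right)} = -6$
$S{\left(G \right)} = G + 2 G^{2}$ ($S{\left(G \right)} = \left(G^{2} + G^{2}\right) + G = 2 G^{2} + G = G + 2 G^{2}$)
$K = 7161$ ($K = 77 \left(99 - 6\right) = 77 \cdot 93 = 7161$)
$\sqrt{K + S{\left(-58 \right)}} = \sqrt{7161 - 58 \left(1 + 2 \left(-58\right)\right)} = \sqrt{7161 - 58 \left(1 - 116\right)} = \sqrt{7161 - -6670} = \sqrt{7161 + 6670} = \sqrt{13831}$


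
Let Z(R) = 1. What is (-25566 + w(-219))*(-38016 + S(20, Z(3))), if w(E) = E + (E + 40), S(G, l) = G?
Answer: 986528144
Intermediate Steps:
w(E) = 40 + 2*E (w(E) = E + (40 + E) = 40 + 2*E)
(-25566 + w(-219))*(-38016 + S(20, Z(3))) = (-25566 + (40 + 2*(-219)))*(-38016 + 20) = (-25566 + (40 - 438))*(-37996) = (-25566 - 398)*(-37996) = -25964*(-37996) = 986528144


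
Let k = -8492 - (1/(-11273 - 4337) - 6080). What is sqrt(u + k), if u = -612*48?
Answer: I*sqrt(7745848699190)/15610 ≈ 178.29*I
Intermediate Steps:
k = -37651319/15610 (k = -8492 - (1/(-15610) - 6080) = -8492 - (-1/15610 - 6080) = -8492 - 1*(-94908801/15610) = -8492 + 94908801/15610 = -37651319/15610 ≈ -2412.0)
u = -29376
sqrt(u + k) = sqrt(-29376 - 37651319/15610) = sqrt(-496210679/15610) = I*sqrt(7745848699190)/15610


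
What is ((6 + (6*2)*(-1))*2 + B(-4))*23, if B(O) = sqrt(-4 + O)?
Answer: -276 + 46*I*sqrt(2) ≈ -276.0 + 65.054*I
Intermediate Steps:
((6 + (6*2)*(-1))*2 + B(-4))*23 = ((6 + (6*2)*(-1))*2 + sqrt(-4 - 4))*23 = ((6 + 12*(-1))*2 + sqrt(-8))*23 = ((6 - 12)*2 + 2*I*sqrt(2))*23 = (-6*2 + 2*I*sqrt(2))*23 = (-12 + 2*I*sqrt(2))*23 = -276 + 46*I*sqrt(2)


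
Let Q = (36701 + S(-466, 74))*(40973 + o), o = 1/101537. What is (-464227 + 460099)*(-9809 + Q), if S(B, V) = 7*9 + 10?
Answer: -631538490179226720/101537 ≈ -6.2198e+12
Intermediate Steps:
o = 1/101537 ≈ 9.8486e-6
S(B, V) = 73 (S(B, V) = 63 + 10 = 73)
Q = 152989971310548/101537 (Q = (36701 + 73)*(40973 + 1/101537) = 36774*(4160275502/101537) = 152989971310548/101537 ≈ 1.5067e+9)
(-464227 + 460099)*(-9809 + Q) = (-464227 + 460099)*(-9809 + 152989971310548/101537) = -4128*152988975334115/101537 = -631538490179226720/101537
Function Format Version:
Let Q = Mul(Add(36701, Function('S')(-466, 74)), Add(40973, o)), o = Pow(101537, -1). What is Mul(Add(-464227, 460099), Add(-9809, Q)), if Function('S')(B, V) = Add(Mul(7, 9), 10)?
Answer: Rational(-631538490179226720, 101537) ≈ -6.2198e+12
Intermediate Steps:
o = Rational(1, 101537) ≈ 9.8486e-6
Function('S')(B, V) = 73 (Function('S')(B, V) = Add(63, 10) = 73)
Q = Rational(152989971310548, 101537) (Q = Mul(Add(36701, 73), Add(40973, Rational(1, 101537))) = Mul(36774, Rational(4160275502, 101537)) = Rational(152989971310548, 101537) ≈ 1.5067e+9)
Mul(Add(-464227, 460099), Add(-9809, Q)) = Mul(Add(-464227, 460099), Add(-9809, Rational(152989971310548, 101537))) = Mul(-4128, Rational(152988975334115, 101537)) = Rational(-631538490179226720, 101537)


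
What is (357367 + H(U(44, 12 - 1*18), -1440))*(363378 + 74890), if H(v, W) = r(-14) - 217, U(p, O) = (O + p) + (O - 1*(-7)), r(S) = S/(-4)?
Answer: 156528950138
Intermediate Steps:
r(S) = -S/4 (r(S) = S*(-¼) = -S/4)
U(p, O) = 7 + p + 2*O (U(p, O) = (O + p) + (O + 7) = (O + p) + (7 + O) = 7 + p + 2*O)
H(v, W) = -427/2 (H(v, W) = -¼*(-14) - 217 = 7/2 - 217 = -427/2)
(357367 + H(U(44, 12 - 1*18), -1440))*(363378 + 74890) = (357367 - 427/2)*(363378 + 74890) = (714307/2)*438268 = 156528950138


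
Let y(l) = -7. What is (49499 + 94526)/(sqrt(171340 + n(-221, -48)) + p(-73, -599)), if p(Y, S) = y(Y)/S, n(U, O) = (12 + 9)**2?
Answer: -603896825/61635194532 + 51676314025*sqrt(171781)/61635194532 ≈ 347.49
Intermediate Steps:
n(U, O) = 441 (n(U, O) = 21**2 = 441)
p(Y, S) = -7/S
(49499 + 94526)/(sqrt(171340 + n(-221, -48)) + p(-73, -599)) = (49499 + 94526)/(sqrt(171340 + 441) - 7/(-599)) = 144025/(sqrt(171781) - 7*(-1/599)) = 144025/(sqrt(171781) + 7/599) = 144025/(7/599 + sqrt(171781))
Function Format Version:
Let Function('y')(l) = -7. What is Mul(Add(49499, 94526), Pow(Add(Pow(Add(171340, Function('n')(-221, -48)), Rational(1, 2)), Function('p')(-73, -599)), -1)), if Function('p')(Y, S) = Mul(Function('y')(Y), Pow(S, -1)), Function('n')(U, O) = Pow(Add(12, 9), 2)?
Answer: Add(Rational(-603896825, 61635194532), Mul(Rational(51676314025, 61635194532), Pow(171781, Rational(1, 2)))) ≈ 347.49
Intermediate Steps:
Function('n')(U, O) = 441 (Function('n')(U, O) = Pow(21, 2) = 441)
Function('p')(Y, S) = Mul(-7, Pow(S, -1))
Mul(Add(49499, 94526), Pow(Add(Pow(Add(171340, Function('n')(-221, -48)), Rational(1, 2)), Function('p')(-73, -599)), -1)) = Mul(Add(49499, 94526), Pow(Add(Pow(Add(171340, 441), Rational(1, 2)), Mul(-7, Pow(-599, -1))), -1)) = Mul(144025, Pow(Add(Pow(171781, Rational(1, 2)), Mul(-7, Rational(-1, 599))), -1)) = Mul(144025, Pow(Add(Pow(171781, Rational(1, 2)), Rational(7, 599)), -1)) = Mul(144025, Pow(Add(Rational(7, 599), Pow(171781, Rational(1, 2))), -1))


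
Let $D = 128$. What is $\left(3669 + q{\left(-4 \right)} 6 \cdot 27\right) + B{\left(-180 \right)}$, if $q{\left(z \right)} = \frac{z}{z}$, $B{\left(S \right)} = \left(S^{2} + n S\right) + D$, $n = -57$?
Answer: $46619$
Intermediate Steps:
$B{\left(S \right)} = 128 + S^{2} - 57 S$ ($B{\left(S \right)} = \left(S^{2} - 57 S\right) + 128 = 128 + S^{2} - 57 S$)
$q{\left(z \right)} = 1$
$\left(3669 + q{\left(-4 \right)} 6 \cdot 27\right) + B{\left(-180 \right)} = \left(3669 + 1 \cdot 6 \cdot 27\right) + \left(128 + \left(-180\right)^{2} - -10260\right) = \left(3669 + 6 \cdot 27\right) + \left(128 + 32400 + 10260\right) = \left(3669 + 162\right) + 42788 = 3831 + 42788 = 46619$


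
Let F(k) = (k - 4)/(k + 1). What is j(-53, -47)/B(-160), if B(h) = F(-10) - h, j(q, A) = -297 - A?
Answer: -1125/727 ≈ -1.5475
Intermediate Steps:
F(k) = (-4 + k)/(1 + k)
B(h) = 14/9 - h (B(h) = (-4 - 10)/(1 - 10) - h = -14/(-9) - h = -⅑*(-14) - h = 14/9 - h)
j(-53, -47)/B(-160) = (-297 - 1*(-47))/(14/9 - 1*(-160)) = (-297 + 47)/(14/9 + 160) = -250/1454/9 = -250*9/1454 = -1125/727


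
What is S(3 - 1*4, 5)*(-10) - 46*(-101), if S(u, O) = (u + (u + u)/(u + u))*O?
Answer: 4646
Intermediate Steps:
S(u, O) = O*(1 + u) (S(u, O) = (u + (2*u)/((2*u)))*O = (u + (2*u)*(1/(2*u)))*O = (u + 1)*O = (1 + u)*O = O*(1 + u))
S(3 - 1*4, 5)*(-10) - 46*(-101) = (5*(1 + (3 - 1*4)))*(-10) - 46*(-101) = (5*(1 + (3 - 4)))*(-10) + 4646 = (5*(1 - 1))*(-10) + 4646 = (5*0)*(-10) + 4646 = 0*(-10) + 4646 = 0 + 4646 = 4646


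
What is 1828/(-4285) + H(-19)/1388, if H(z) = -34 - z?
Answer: -2601539/5947580 ≈ -0.43741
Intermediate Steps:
1828/(-4285) + H(-19)/1388 = 1828/(-4285) + (-34 - 1*(-19))/1388 = 1828*(-1/4285) + (-34 + 19)*(1/1388) = -1828/4285 - 15*1/1388 = -1828/4285 - 15/1388 = -2601539/5947580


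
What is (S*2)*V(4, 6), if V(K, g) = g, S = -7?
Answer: -84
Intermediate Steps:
(S*2)*V(4, 6) = -7*2*6 = -14*6 = -84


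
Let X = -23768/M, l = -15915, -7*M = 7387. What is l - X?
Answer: -117730481/7387 ≈ -15938.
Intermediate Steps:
M = -7387/7 (M = -⅐*7387 = -7387/7 ≈ -1055.3)
X = 166376/7387 (X = -23768/(-7387/7) = -23768*(-7/7387) = 166376/7387 ≈ 22.523)
l - X = -15915 - 1*166376/7387 = -15915 - 166376/7387 = -117730481/7387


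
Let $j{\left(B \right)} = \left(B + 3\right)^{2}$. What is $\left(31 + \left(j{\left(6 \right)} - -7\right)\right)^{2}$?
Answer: $14161$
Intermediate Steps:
$j{\left(B \right)} = \left(3 + B\right)^{2}$
$\left(31 + \left(j{\left(6 \right)} - -7\right)\right)^{2} = \left(31 - \left(-7 - \left(3 + 6\right)^{2}\right)\right)^{2} = \left(31 + \left(9^{2} + 7\right)\right)^{2} = \left(31 + \left(81 + 7\right)\right)^{2} = \left(31 + 88\right)^{2} = 119^{2} = 14161$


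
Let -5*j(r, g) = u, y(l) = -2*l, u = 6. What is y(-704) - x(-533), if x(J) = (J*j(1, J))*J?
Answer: 1711574/5 ≈ 3.4232e+5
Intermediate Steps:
j(r, g) = -6/5 (j(r, g) = -1/5*6 = -6/5)
x(J) = -6*J**2/5 (x(J) = (J*(-6/5))*J = (-6*J/5)*J = -6*J**2/5)
y(-704) - x(-533) = -2*(-704) - (-6)*(-533)**2/5 = 1408 - (-6)*284089/5 = 1408 - 1*(-1704534/5) = 1408 + 1704534/5 = 1711574/5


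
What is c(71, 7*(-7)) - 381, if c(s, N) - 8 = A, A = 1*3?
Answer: -370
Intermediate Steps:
A = 3
c(s, N) = 11 (c(s, N) = 8 + 3 = 11)
c(71, 7*(-7)) - 381 = 11 - 381 = -370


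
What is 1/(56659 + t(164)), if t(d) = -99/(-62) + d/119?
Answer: 7378/418052051 ≈ 1.7649e-5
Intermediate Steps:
t(d) = 99/62 + d/119 (t(d) = -99*(-1/62) + d*(1/119) = 99/62 + d/119)
1/(56659 + t(164)) = 1/(56659 + (99/62 + (1/119)*164)) = 1/(56659 + (99/62 + 164/119)) = 1/(56659 + 21949/7378) = 1/(418052051/7378) = 7378/418052051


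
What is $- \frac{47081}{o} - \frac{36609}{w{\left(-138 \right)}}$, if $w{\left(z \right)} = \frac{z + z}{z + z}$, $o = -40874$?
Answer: $- \frac{1496309185}{40874} \approx -36608.0$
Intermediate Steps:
$w{\left(z \right)} = 1$ ($w{\left(z \right)} = \frac{2 z}{2 z} = 2 z \frac{1}{2 z} = 1$)
$- \frac{47081}{o} - \frac{36609}{w{\left(-138 \right)}} = - \frac{47081}{-40874} - \frac{36609}{1} = \left(-47081\right) \left(- \frac{1}{40874}\right) - 36609 = \frac{47081}{40874} - 36609 = - \frac{1496309185}{40874}$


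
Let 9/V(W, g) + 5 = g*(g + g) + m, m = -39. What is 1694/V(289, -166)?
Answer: 31095064/3 ≈ 1.0365e+7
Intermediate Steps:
V(W, g) = 9/(-44 + 2*g**2) (V(W, g) = 9/(-5 + (g*(g + g) - 39)) = 9/(-5 + (g*(2*g) - 39)) = 9/(-5 + (2*g**2 - 39)) = 9/(-5 + (-39 + 2*g**2)) = 9/(-44 + 2*g**2))
1694/V(289, -166) = 1694/((9/(2*(-22 + (-166)**2)))) = 1694/((9/(2*(-22 + 27556)))) = 1694/(((9/2)/27534)) = 1694/(((9/2)*(1/27534))) = 1694/(3/18356) = 1694*(18356/3) = 31095064/3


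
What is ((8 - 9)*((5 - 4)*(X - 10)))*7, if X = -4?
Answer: 98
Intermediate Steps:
((8 - 9)*((5 - 4)*(X - 10)))*7 = ((8 - 9)*((5 - 4)*(-4 - 10)))*7 = -(-14)*7 = -1*(-14)*7 = 14*7 = 98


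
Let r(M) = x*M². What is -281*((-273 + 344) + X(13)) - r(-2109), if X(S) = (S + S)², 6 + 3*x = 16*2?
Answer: -38758209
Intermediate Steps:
x = 26/3 (x = -2 + (16*2)/3 = -2 + (⅓)*32 = -2 + 32/3 = 26/3 ≈ 8.6667)
X(S) = 4*S² (X(S) = (2*S)² = 4*S²)
r(M) = 26*M²/3
-281*((-273 + 344) + X(13)) - r(-2109) = -281*((-273 + 344) + 4*13²) - 26*(-2109)²/3 = -281*(71 + 4*169) - 26*4447881/3 = -281*(71 + 676) - 1*38548302 = -281*747 - 38548302 = -209907 - 38548302 = -38758209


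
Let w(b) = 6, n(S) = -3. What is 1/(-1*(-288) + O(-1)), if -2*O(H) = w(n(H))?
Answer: 1/285 ≈ 0.0035088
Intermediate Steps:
O(H) = -3 (O(H) = -½*6 = -3)
1/(-1*(-288) + O(-1)) = 1/(-1*(-288) - 3) = 1/(288 - 3) = 1/285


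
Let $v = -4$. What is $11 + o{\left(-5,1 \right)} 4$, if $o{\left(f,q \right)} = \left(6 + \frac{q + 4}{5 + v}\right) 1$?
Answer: $55$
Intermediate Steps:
$o{\left(f,q \right)} = 10 + q$ ($o{\left(f,q \right)} = \left(6 + \frac{q + 4}{5 - 4}\right) 1 = \left(6 + \frac{4 + q}{1}\right) 1 = \left(6 + \left(4 + q\right) 1\right) 1 = \left(6 + \left(4 + q\right)\right) 1 = \left(10 + q\right) 1 = 10 + q$)
$11 + o{\left(-5,1 \right)} 4 = 11 + \left(10 + 1\right) 4 = 11 + 11 \cdot 4 = 11 + 44 = 55$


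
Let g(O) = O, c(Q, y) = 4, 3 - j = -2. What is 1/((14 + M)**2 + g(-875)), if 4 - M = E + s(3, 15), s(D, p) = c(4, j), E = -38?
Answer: 1/1829 ≈ 0.00054675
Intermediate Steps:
j = 5 (j = 3 - 1*(-2) = 3 + 2 = 5)
s(D, p) = 4
M = 38 (M = 4 - (-38 + 4) = 4 - 1*(-34) = 4 + 34 = 38)
1/((14 + M)**2 + g(-875)) = 1/((14 + 38)**2 - 875) = 1/(52**2 - 875) = 1/(2704 - 875) = 1/1829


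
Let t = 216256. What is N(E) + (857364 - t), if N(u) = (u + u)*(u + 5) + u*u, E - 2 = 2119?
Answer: 14158241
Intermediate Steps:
E = 2121 (E = 2 + 2119 = 2121)
N(u) = u**2 + 2*u*(5 + u) (N(u) = (2*u)*(5 + u) + u**2 = 2*u*(5 + u) + u**2 = u**2 + 2*u*(5 + u))
N(E) + (857364 - t) = 2121*(10 + 3*2121) + (857364 - 1*216256) = 2121*(10 + 6363) + (857364 - 216256) = 2121*6373 + 641108 = 13517133 + 641108 = 14158241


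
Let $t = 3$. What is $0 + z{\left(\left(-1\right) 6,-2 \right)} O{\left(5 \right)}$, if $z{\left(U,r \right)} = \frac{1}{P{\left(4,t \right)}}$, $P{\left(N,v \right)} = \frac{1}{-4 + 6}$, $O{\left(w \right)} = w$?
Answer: $10$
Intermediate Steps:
$P{\left(N,v \right)} = \frac{1}{2}$
$z{\left(U,r \right)} = 2$ ($z{\left(U,r \right)} = \frac{1}{\frac{1}{2}} = 2$)
$0 + z{\left(\left(-1\right) 6,-2 \right)} O{\left(5 \right)} = 0 + 2 \cdot 5 = 0 + 10 = 10$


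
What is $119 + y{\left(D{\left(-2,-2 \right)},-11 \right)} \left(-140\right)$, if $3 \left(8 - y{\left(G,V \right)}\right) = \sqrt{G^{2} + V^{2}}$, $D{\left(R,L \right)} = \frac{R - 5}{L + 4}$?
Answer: $-1001 + \frac{70 \sqrt{533}}{3} \approx -462.31$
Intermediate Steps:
$D{\left(R,L \right)} = \frac{-5 + R}{4 + L}$
$y{\left(G,V \right)} = 8 - \frac{\sqrt{G^{2} + V^{2}}}{3}$
$119 + y{\left(D{\left(-2,-2 \right)},-11 \right)} \left(-140\right) = 119 + \left(8 - \frac{\sqrt{\left(\frac{-5 - 2}{4 - 2}\right)^{2} + \left(-11\right)^{2}}}{3}\right) \left(-140\right) = 119 + \left(8 - \frac{\sqrt{\left(\frac{1}{2} \left(-7\right)\right)^{2} + 121}}{3}\right) \left(-140\right) = 119 + \left(8 - \frac{\sqrt{\left(- \frac{7}{2}\right)^{2} + 121}}{3}\right) \left(-140\right) = 119 + \left(8 - \frac{\sqrt{\frac{49}{4} + 121}}{3}\right) \left(-140\right) = 119 + \left(8 - \frac{\sqrt{\frac{533}{4}}}{3}\right) \left(-140\right) = 119 + \left(8 - \frac{\frac{1}{2} \sqrt{533}}{3}\right) \left(-140\right) = 119 + \left(8 - \frac{\sqrt{533}}{6}\right) \left(-140\right) = 119 - \left(1120 - \frac{70 \sqrt{533}}{3}\right) = -1001 + \frac{70 \sqrt{533}}{3}$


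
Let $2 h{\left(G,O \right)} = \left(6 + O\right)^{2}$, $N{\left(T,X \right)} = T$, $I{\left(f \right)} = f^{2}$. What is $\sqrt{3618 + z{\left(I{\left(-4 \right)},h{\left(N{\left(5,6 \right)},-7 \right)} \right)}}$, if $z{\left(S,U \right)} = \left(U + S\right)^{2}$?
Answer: $\frac{3 \sqrt{1729}}{2} \approx 62.372$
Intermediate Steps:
$h{\left(G,O \right)} = \frac{\left(6 + O\right)^{2}}{2}$
$z{\left(S,U \right)} = \left(S + U\right)^{2}$
$\sqrt{3618 + z{\left(I{\left(-4 \right)},h{\left(N{\left(5,6 \right)},-7 \right)} \right)}} = \sqrt{3618 + \left(\left(-4\right)^{2} + \frac{\left(6 - 7\right)^{2}}{2}\right)^{2}} = \sqrt{3618 + \left(16 + \frac{\left(-1\right)^{2}}{2}\right)^{2}} = \sqrt{3618 + \left(16 + \frac{1}{2} \cdot 1\right)^{2}} = \sqrt{3618 + \left(16 + \frac{1}{2}\right)^{2}} = \sqrt{3618 + \left(\frac{33}{2}\right)^{2}} = \sqrt{3618 + \frac{1089}{4}} = \sqrt{\frac{15561}{4}} = \frac{3 \sqrt{1729}}{2}$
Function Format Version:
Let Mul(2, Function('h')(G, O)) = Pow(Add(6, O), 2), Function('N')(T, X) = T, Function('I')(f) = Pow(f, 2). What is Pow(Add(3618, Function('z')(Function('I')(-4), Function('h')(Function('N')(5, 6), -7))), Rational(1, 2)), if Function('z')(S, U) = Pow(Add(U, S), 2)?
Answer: Mul(Rational(3, 2), Pow(1729, Rational(1, 2))) ≈ 62.372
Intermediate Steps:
Function('h')(G, O) = Mul(Rational(1, 2), Pow(Add(6, O), 2))
Function('z')(S, U) = Pow(Add(S, U), 2)
Pow(Add(3618, Function('z')(Function('I')(-4), Function('h')(Function('N')(5, 6), -7))), Rational(1, 2)) = Pow(Add(3618, Pow(Add(Pow(-4, 2), Mul(Rational(1, 2), Pow(Add(6, -7), 2))), 2)), Rational(1, 2)) = Pow(Add(3618, Pow(Add(16, Mul(Rational(1, 2), Pow(-1, 2))), 2)), Rational(1, 2)) = Pow(Add(3618, Pow(Add(16, Mul(Rational(1, 2), 1)), 2)), Rational(1, 2)) = Pow(Add(3618, Pow(Add(16, Rational(1, 2)), 2)), Rational(1, 2)) = Pow(Add(3618, Pow(Rational(33, 2), 2)), Rational(1, 2)) = Pow(Add(3618, Rational(1089, 4)), Rational(1, 2)) = Pow(Rational(15561, 4), Rational(1, 2)) = Mul(Rational(3, 2), Pow(1729, Rational(1, 2)))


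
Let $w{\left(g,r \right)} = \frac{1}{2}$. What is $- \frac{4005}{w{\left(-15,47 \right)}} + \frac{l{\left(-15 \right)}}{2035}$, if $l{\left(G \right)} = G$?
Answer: $- \frac{3260073}{407} \approx -8010.0$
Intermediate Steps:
$w{\left(g,r \right)} = \frac{1}{2}$
$- \frac{4005}{w{\left(-15,47 \right)}} + \frac{l{\left(-15 \right)}}{2035} = - 4005 \frac{1}{\frac{1}{2}} - \frac{15}{2035} = \left(-4005\right) 2 - \frac{3}{407} = -8010 - \frac{3}{407} = - \frac{3260073}{407}$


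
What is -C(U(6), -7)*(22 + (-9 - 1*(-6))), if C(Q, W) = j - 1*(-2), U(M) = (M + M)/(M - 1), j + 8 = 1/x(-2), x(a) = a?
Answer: 247/2 ≈ 123.50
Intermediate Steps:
j = -17/2 (j = -8 + 1/(-2) = -8 - ½ = -17/2 ≈ -8.5000)
U(M) = 2*M/(-1 + M) (U(M) = (2*M)/(-1 + M) = 2*M/(-1 + M))
C(Q, W) = -13/2 (C(Q, W) = -17/2 - 1*(-2) = -17/2 + 2 = -13/2)
-C(U(6), -7)*(22 + (-9 - 1*(-6))) = -(-13)*(22 + (-9 - 1*(-6)))/2 = -(-13)*(22 + (-9 + 6))/2 = -(-13)*(22 - 3)/2 = -(-13)*19/2 = -1*(-247/2) = 247/2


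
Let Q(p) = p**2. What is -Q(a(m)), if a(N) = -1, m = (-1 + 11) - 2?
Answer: -1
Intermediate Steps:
m = 8 (m = 10 - 2 = 8)
-Q(a(m)) = -1*(-1)**2 = -1*1 = -1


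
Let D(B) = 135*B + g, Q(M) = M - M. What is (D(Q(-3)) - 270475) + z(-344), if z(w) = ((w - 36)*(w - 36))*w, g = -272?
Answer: -49944347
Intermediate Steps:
Q(M) = 0
D(B) = -272 + 135*B (D(B) = 135*B - 272 = -272 + 135*B)
z(w) = w*(-36 + w)² (z(w) = ((-36 + w)*(-36 + w))*w = (-36 + w)²*w = w*(-36 + w)²)
(D(Q(-3)) - 270475) + z(-344) = ((-272 + 135*0) - 270475) - 344*(-36 - 344)² = ((-272 + 0) - 270475) - 344*(-380)² = (-272 - 270475) - 344*144400 = -270747 - 49673600 = -49944347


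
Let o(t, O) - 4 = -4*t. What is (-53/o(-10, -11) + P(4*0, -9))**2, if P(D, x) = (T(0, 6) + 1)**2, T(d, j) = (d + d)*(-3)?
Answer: 81/1936 ≈ 0.041839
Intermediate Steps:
T(d, j) = -6*d (T(d, j) = (2*d)*(-3) = -6*d)
o(t, O) = 4 - 4*t
P(D, x) = 1 (P(D, x) = (-6*0 + 1)**2 = (0 + 1)**2 = 1**2 = 1)
(-53/o(-10, -11) + P(4*0, -9))**2 = (-53/(4 - 4*(-10)) + 1)**2 = (-53/(4 + 40) + 1)**2 = (-53/44 + 1)**2 = (-9/44)**2 = 81/1936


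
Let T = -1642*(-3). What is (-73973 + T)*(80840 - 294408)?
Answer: 14746229696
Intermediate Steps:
T = 4926 (T = -1642*(-3) = 4926)
(-73973 + T)*(80840 - 294408) = (-73973 + 4926)*(80840 - 294408) = -69047*(-213568) = 14746229696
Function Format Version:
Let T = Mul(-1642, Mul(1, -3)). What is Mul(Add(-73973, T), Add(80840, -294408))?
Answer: 14746229696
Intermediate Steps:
T = 4926 (T = Mul(-1642, -3) = 4926)
Mul(Add(-73973, T), Add(80840, -294408)) = Mul(Add(-73973, 4926), Add(80840, -294408)) = Mul(-69047, -213568) = 14746229696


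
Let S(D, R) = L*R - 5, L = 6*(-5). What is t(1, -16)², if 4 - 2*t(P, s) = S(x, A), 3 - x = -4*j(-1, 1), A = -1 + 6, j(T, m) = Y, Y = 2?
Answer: 25281/4 ≈ 6320.3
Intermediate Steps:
j(T, m) = 2
A = 5
L = -30
x = 11 (x = 3 - (-4)*2 = 3 - 1*(-8) = 3 + 8 = 11)
S(D, R) = -5 - 30*R (S(D, R) = -30*R - 5 = -5 - 30*R)
t(P, s) = 159/2 (t(P, s) = 2 - (-5 - 30*5)/2 = 2 - (-5 - 150)/2 = 2 - ½*(-155) = 2 + 155/2 = 159/2)
t(1, -16)² = (159/2)² = 25281/4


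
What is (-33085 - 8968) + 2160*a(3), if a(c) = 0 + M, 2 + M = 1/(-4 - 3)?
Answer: -326771/7 ≈ -46682.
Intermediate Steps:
M = -15/7 (M = -2 + 1/(-4 - 3) = -2 + 1/(-7) = -2 - 1/7 = -15/7 ≈ -2.1429)
a(c) = -15/7 (a(c) = 0 - 15/7 = -15/7)
(-33085 - 8968) + 2160*a(3) = (-33085 - 8968) + 2160*(-15/7) = -42053 - 32400/7 = -326771/7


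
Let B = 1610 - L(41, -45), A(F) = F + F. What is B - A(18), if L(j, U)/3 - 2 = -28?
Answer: 1652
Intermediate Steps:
L(j, U) = -78 (L(j, U) = 6 + 3*(-28) = 6 - 84 = -78)
A(F) = 2*F
B = 1688 (B = 1610 - 1*(-78) = 1610 + 78 = 1688)
B - A(18) = 1688 - 2*18 = 1688 - 1*36 = 1688 - 36 = 1652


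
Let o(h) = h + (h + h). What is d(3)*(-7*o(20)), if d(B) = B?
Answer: -1260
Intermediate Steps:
o(h) = 3*h (o(h) = h + 2*h = 3*h)
d(3)*(-7*o(20)) = 3*(-21*20) = 3*(-7*60) = 3*(-420) = -1260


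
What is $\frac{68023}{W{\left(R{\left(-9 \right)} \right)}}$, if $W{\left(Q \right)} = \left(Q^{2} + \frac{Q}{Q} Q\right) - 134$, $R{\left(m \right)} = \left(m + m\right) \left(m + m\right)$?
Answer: $\frac{68023}{105166} \approx 0.64682$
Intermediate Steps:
$R{\left(m \right)} = 4 m^{2}$ ($R{\left(m \right)} = 2 m 2 m = 4 m^{2}$)
$W{\left(Q \right)} = -134 + Q + Q^{2}$ ($W{\left(Q \right)} = \left(Q^{2} + 1 Q\right) - 134 = \left(Q^{2} + Q\right) - 134 = \left(Q + Q^{2}\right) - 134 = -134 + Q + Q^{2}$)
$\frac{68023}{W{\left(R{\left(-9 \right)} \right)}} = \frac{68023}{-134 + 4 \left(-9\right)^{2} + \left(4 \left(-9\right)^{2}\right)^{2}} = \frac{68023}{-134 + 4 \cdot 81 + \left(4 \cdot 81\right)^{2}} = \frac{68023}{-134 + 324 + 324^{2}} = \frac{68023}{-134 + 324 + 104976} = \frac{68023}{105166}$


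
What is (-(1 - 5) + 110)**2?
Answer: 12996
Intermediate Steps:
(-(1 - 5) + 110)**2 = (-1*(-4) + 110)**2 = (4 + 110)**2 = 114**2 = 12996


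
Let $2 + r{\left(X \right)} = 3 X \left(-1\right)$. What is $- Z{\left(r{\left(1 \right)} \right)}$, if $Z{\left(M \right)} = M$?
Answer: $5$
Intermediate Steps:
$r{\left(X \right)} = -2 - 3 X$ ($r{\left(X \right)} = -2 + 3 X \left(-1\right) = -2 - 3 X$)
$- Z{\left(r{\left(1 \right)} \right)} = - (-2 - 3) = \left(-1\right) \left(-5\right) = 5$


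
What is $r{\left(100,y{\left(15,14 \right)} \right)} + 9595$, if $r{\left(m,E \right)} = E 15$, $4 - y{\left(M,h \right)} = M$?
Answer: $9430$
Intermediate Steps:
$y{\left(M,h \right)} = 4 - M$
$r{\left(m,E \right)} = 15 E$
$r{\left(100,y{\left(15,14 \right)} \right)} + 9595 = 15 \left(4 - 15\right) + 9595 = 15 \left(-11\right) + 9595 = -165 + 9595 = 9430$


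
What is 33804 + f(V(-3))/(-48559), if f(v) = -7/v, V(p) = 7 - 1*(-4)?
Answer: 2579481829/76307 ≈ 33804.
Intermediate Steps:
V(p) = 11 (V(p) = 7 + 4 = 11)
33804 + f(V(-3))/(-48559) = 33804 - 7/11/(-48559) = 33804 - 7*1/11*(-1/48559) = 33804 - 7/11*(-1/48559) = 33804 + 1/76307 = 2579481829/76307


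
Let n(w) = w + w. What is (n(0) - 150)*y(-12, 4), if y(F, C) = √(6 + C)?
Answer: -150*√10 ≈ -474.34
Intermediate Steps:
n(w) = 2*w
(n(0) - 150)*y(-12, 4) = (2*0 - 150)*√(6 + 4) = (0 - 150)*√10 = -150*√10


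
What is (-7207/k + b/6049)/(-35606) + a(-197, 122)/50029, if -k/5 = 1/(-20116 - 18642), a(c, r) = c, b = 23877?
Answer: 84531809653023671/53876403700630 ≈ 1569.0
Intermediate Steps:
k = 5/38758 (k = -5/(-20116 - 18642) = -5/(-38758) = -5*(-1/38758) = 5/38758 ≈ 0.00012901)
(-7207/k + b/6049)/(-35606) + a(-197, 122)/50029 = (-7207/5/38758 + 23877/6049)/(-35606) - 197/50029 = (-7207*38758/5 + 23877*(1/6049))*(-1/35606) - 197*1/50029 = (-279328906/5 + 23877/6049)*(-1/35606) - 197/50029 = -1689660433009/30245*(-1/35606) - 197/50029 = 1689660433009/1076903470 - 197/50029 = 84531809653023671/53876403700630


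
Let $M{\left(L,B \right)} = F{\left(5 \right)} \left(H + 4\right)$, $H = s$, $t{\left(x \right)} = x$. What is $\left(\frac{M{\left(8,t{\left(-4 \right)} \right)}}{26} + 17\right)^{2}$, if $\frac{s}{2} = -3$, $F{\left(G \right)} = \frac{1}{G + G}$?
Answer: $\frac{4879681}{16900} \approx 288.74$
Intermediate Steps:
$F{\left(G \right)} = \frac{1}{2 G}$
$s = -6$ ($s = 2 \left(-3\right) = -6$)
$H = -6$
$M{\left(L,B \right)} = - \frac{1}{5}$ ($M{\left(L,B \right)} = \frac{1}{2 \cdot 5} \left(-6 + 4\right) = \frac{1}{2} \cdot \frac{1}{5} \left(-2\right) = \frac{1}{10} \left(-2\right) = - \frac{1}{5}$)
$\left(\frac{M{\left(8,t{\left(-4 \right)} \right)}}{26} + 17\right)^{2} = \left(- \frac{1}{5 \cdot 26} + 17\right)^{2} = \left(\left(- \frac{1}{5}\right) \frac{1}{26} + 17\right)^{2} = \left(- \frac{1}{130} + 17\right)^{2} = \left(\frac{2209}{130}\right)^{2} = \frac{4879681}{16900}$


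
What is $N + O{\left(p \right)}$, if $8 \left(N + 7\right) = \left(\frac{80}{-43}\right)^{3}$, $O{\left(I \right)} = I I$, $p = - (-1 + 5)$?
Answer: $\frac{651563}{79507} \approx 8.195$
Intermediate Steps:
$p = -4$ ($p = \left(-1\right) 4 = -4$)
$O{\left(I \right)} = I^{2}$
$N = - \frac{620549}{79507}$ ($N = -7 + \frac{\left(\frac{80}{-43}\right)^{3}}{8} = -7 + \frac{\left(80 \left(- \frac{1}{43}\right)\right)^{3}}{8} = -7 + \frac{\left(- \frac{80}{43}\right)^{3}}{8} = -7 + \frac{1}{8} \left(- \frac{512000}{79507}\right) = -7 - \frac{64000}{79507} = - \frac{620549}{79507} \approx -7.805$)
$N + O{\left(p \right)} = - \frac{620549}{79507} + \left(-4\right)^{2} = - \frac{620549}{79507} + 16 = \frac{651563}{79507}$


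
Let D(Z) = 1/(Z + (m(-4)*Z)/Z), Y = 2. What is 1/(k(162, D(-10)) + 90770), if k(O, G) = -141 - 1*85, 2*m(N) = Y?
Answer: 1/90544 ≈ 1.1044e-5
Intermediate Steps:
m(N) = 1 (m(N) = (1/2)*2 = 1)
D(Z) = 1/(1 + Z) (D(Z) = 1/(Z + (1*Z)/Z) = 1/(Z + Z/Z) = 1/(Z + 1) = 1/(1 + Z))
k(O, G) = -226 (k(O, G) = -141 - 85 = -226)
1/(k(162, D(-10)) + 90770) = 1/(-226 + 90770) = 1/90544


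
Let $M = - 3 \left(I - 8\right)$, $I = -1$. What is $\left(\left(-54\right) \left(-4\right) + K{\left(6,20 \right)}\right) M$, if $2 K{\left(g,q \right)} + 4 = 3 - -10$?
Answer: $\frac{11907}{2} \approx 5953.5$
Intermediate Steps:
$K{\left(g,q \right)} = \frac{9}{2}$ ($K{\left(g,q \right)} = -2 + \frac{3 - -10}{2} = -2 + \frac{3 + 10}{2} = -2 + \frac{1}{2} \cdot 13 = -2 + \frac{13}{2} = \frac{9}{2}$)
$M = 27$ ($M = - 3 \left(-1 - 8\right) = \left(-3\right) \left(-9\right) = 27$)
$\left(\left(-54\right) \left(-4\right) + K{\left(6,20 \right)}\right) M = \left(\left(-54\right) \left(-4\right) + \frac{9}{2}\right) 27 = \left(216 + \frac{9}{2}\right) 27 = \frac{441}{2} \cdot 27 = \frac{11907}{2}$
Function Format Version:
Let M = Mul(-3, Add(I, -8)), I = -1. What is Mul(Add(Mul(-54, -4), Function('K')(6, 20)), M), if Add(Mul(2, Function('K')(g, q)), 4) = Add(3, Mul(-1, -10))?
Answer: Rational(11907, 2) ≈ 5953.5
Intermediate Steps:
Function('K')(g, q) = Rational(9, 2) (Function('K')(g, q) = Add(-2, Mul(Rational(1, 2), Add(3, Mul(-1, -10)))) = Add(-2, Mul(Rational(1, 2), Add(3, 10))) = Add(-2, Mul(Rational(1, 2), 13)) = Add(-2, Rational(13, 2)) = Rational(9, 2))
M = 27 (M = Mul(-3, Add(-1, -8)) = Mul(-3, -9) = 27)
Mul(Add(Mul(-54, -4), Function('K')(6, 20)), M) = Mul(Add(Mul(-54, -4), Rational(9, 2)), 27) = Mul(Add(216, Rational(9, 2)), 27) = Mul(Rational(441, 2), 27) = Rational(11907, 2)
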